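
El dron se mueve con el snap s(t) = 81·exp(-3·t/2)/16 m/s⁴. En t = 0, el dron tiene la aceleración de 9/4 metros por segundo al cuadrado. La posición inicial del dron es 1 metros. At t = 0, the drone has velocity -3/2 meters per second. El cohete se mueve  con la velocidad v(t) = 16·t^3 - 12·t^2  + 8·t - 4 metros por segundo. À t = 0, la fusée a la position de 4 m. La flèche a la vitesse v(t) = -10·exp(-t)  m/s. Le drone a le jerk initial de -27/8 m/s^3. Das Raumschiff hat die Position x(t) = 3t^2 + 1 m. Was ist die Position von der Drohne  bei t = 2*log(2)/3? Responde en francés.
Nous devons intégrer notre équation du snap s(t) = 81·exp(-3·t/2)/16 4 fois. L'intégrale du snap, avec j(0) = -27/8, donne le jerk: j(t) = -27·exp(-3·t/2)/8. En prenant ∫j(t)dt et en appliquant a(0) = 9/4, nous trouvons a(t) = 9·exp(-3·t/2)/4. L'intégrale de l'accélération, avec v(0) = -3/2, donne la vitesse: v(t) = -3·exp(-3·t/2)/2. En prenant ∫v(t)dt et en appliquant x(0) = 1, nous trouvons x(t) = exp(-3·t/2). De l'équation de la position x(t) = exp(-3·t/2), nous substituons t = 2*log(2)/3 pour obtenir x = 1/2.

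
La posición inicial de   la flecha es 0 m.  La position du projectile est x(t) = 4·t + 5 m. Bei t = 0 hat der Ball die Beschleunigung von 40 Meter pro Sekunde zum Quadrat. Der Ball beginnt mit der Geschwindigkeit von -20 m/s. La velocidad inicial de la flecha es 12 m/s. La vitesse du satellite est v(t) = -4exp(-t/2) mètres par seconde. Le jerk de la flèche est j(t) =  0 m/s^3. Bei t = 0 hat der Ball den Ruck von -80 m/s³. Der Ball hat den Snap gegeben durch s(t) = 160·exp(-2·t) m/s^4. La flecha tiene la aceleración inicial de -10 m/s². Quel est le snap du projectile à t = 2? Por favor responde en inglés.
To solve this, we need to take 4 derivatives of our position equation x(t) = 4·t + 5. Differentiating position, we get velocity: v(t) = 4. Differentiating velocity, we get acceleration: a(t) = 0. The derivative of acceleration gives jerk: j(t) = 0. Differentiating jerk, we get snap: s(t) = 0. From the given snap equation s(t) = 0, we substitute t = 2 to get s = 0.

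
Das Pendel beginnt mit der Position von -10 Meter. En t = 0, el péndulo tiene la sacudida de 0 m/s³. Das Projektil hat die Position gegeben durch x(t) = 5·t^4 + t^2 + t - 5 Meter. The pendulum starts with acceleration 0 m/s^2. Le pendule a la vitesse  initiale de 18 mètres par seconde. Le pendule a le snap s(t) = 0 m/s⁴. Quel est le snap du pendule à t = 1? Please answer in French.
Nous avons le snap s(t) = 0. En substituant t = 1: s(1) = 0.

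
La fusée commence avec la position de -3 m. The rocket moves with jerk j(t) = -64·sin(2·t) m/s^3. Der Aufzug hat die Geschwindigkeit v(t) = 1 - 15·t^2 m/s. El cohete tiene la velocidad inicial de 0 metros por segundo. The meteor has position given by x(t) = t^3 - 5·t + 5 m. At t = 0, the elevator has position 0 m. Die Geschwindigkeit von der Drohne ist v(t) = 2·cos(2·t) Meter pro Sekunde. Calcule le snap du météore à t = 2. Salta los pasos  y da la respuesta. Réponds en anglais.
The answer is 0.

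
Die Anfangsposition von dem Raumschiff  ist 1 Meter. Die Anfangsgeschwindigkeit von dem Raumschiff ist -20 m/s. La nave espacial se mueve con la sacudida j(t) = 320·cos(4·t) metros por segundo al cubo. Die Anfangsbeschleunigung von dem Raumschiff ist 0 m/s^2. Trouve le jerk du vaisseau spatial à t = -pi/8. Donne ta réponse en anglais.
From the given jerk equation j(t) = 320·cos(4·t), we substitute t = -pi/8 to get j = 0.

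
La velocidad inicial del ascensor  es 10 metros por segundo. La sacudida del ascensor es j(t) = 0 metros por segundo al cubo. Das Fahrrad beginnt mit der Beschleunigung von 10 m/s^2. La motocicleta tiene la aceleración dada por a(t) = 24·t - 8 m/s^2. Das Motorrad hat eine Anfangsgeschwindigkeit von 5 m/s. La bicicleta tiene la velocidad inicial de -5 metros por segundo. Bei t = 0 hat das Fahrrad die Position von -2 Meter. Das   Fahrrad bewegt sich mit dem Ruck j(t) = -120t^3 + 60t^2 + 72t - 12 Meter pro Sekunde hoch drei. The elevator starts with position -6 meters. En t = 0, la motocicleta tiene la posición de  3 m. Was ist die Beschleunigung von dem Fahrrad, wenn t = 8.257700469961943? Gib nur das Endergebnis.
Bei t = 8.257700469961943, a = -125867.193745665.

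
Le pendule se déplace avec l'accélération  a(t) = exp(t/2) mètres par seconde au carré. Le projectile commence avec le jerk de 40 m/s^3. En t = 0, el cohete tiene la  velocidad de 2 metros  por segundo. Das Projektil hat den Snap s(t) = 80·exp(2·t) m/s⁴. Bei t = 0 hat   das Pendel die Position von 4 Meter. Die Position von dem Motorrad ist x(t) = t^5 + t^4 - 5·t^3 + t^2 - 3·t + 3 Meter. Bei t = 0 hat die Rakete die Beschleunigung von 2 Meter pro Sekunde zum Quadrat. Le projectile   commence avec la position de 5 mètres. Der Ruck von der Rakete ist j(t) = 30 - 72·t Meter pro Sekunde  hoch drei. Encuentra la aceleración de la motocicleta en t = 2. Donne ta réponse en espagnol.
Debemos derivar nuestra ecuación de la posición x(t) = t^5 + t^4 - 5·t^3 + t^2 - 3·t + 3 2 veces. Derivando la posición, obtenemos la velocidad: v(t) = 5·t^4 + 4·t^3 - 15·t^2 + 2·t - 3. La derivada de la velocidad da la aceleración: a(t) = 20·t^3 + 12·t^2 - 30·t + 2. Tenemos la aceleración a(t) = 20·t^3 + 12·t^2 - 30·t + 2. Sustituyendo t = 2: a(2) = 150.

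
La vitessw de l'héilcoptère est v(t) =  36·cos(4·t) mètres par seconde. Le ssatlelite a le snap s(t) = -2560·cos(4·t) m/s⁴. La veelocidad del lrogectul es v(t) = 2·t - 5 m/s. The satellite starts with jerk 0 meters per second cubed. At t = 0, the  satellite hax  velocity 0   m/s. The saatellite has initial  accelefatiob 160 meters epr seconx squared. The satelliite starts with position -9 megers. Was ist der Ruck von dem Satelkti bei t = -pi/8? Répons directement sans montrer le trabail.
j(-pi/8) = 640.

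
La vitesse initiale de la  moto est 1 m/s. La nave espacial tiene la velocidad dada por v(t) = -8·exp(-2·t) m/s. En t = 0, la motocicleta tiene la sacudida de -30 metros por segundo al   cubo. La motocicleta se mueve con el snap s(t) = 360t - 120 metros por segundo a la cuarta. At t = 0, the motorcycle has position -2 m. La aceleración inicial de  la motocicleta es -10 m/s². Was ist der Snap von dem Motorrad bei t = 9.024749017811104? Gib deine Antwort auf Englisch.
We have snap s(t) = 360·t - 120. Substituting t = 9.024749017811104: s(9.024749017811104) = 3128.90964641200.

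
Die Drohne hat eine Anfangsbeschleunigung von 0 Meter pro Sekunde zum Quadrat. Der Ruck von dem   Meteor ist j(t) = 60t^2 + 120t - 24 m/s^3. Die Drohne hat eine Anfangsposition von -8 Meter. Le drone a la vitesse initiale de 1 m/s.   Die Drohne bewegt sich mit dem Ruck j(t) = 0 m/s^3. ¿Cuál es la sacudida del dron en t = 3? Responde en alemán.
Mit j(t) = 0 und Einsetzen von t = 3, finden wir j = 0.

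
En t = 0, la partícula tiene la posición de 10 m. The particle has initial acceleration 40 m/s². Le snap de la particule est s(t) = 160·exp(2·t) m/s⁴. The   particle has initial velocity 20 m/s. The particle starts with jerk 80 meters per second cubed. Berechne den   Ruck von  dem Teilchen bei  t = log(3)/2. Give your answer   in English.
We must find the antiderivative of our snap equation s(t) = 160·exp(2·t) 1 time. The integral of snap is jerk. Using j(0) = 80, we get j(t) = 80·exp(2·t). Using j(t) = 80·exp(2·t) and substituting t = log(3)/2, we find j = 240.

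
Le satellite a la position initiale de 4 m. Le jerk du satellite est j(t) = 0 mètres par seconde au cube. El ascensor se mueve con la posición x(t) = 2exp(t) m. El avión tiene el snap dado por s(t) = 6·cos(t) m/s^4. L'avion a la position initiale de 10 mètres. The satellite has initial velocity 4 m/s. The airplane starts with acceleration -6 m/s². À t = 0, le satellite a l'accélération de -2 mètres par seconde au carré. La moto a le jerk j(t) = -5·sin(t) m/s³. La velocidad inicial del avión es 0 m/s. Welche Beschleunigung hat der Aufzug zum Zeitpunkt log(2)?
Ausgehend von der Position x(t) = 2·exp(t), nehmen wir 2 Ableitungen. Mit d/dt von x(t) finden wir v(t) = 2·exp(t). Die Ableitung von der Geschwindigkeit ergibt die Beschleunigung: a(t) = 2·exp(t). Wir haben die Beschleunigung a(t) = 2·exp(t). Durch Einsetzen von t = log(2): a(log(2)) = 4.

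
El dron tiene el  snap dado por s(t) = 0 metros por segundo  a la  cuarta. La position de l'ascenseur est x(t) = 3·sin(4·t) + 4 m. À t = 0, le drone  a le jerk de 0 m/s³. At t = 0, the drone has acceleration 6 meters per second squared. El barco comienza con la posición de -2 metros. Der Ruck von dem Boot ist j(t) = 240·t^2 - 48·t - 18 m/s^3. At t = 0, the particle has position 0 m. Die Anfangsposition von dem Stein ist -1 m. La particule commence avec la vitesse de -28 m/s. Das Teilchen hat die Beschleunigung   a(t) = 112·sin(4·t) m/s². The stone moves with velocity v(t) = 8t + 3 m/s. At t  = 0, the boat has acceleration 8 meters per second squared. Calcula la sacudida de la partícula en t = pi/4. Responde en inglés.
We must differentiate our acceleration equation a(t) = 112·sin(4·t) 1 time. Differentiating acceleration, we get jerk: j(t) = 448·cos(4·t). From the given jerk equation j(t) = 448·cos(4·t), we substitute t = pi/4 to get j = -448.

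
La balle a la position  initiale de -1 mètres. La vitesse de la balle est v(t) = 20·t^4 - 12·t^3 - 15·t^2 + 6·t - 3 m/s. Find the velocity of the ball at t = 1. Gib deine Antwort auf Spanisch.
De la ecuación de la velocidad v(t) = 20·t^4 - 12·t^3 - 15·t^2 + 6·t - 3, sustituimos t = 1 para obtener v = -4.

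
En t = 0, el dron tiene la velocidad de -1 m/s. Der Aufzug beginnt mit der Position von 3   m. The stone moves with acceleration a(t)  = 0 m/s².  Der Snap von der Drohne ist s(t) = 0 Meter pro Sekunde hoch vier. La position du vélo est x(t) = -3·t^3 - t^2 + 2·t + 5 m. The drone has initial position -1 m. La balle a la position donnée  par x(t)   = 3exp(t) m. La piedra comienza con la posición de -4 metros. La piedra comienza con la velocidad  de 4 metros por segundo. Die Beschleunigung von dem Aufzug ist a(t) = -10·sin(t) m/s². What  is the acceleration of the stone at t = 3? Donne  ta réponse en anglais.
We have acceleration a(t) = 0. Substituting t = 3: a(3) = 0.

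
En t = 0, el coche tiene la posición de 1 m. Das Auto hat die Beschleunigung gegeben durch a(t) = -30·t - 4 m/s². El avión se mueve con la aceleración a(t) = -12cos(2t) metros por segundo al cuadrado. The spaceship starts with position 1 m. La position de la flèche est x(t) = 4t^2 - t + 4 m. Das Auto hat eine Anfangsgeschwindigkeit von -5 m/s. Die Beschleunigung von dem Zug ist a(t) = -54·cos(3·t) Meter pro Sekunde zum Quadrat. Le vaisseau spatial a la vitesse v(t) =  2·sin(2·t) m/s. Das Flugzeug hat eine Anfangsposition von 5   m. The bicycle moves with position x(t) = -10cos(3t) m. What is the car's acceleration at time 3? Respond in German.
Wir haben die Beschleunigung a(t) = -30·t - 4. Durch Einsetzen von t = 3: a(3) = -94.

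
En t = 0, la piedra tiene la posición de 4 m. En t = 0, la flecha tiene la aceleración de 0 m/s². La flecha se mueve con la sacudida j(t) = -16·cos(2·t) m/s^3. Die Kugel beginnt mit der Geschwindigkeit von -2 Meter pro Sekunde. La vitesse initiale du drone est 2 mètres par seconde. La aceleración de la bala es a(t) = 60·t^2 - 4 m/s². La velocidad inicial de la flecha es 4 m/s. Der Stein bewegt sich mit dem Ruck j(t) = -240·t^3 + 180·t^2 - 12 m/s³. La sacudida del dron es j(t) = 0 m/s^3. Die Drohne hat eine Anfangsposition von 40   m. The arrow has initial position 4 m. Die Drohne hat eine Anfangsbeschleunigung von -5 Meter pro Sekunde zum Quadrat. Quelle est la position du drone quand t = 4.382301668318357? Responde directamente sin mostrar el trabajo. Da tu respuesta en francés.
À t = 4.382301668318357, x = 0.753183556272077.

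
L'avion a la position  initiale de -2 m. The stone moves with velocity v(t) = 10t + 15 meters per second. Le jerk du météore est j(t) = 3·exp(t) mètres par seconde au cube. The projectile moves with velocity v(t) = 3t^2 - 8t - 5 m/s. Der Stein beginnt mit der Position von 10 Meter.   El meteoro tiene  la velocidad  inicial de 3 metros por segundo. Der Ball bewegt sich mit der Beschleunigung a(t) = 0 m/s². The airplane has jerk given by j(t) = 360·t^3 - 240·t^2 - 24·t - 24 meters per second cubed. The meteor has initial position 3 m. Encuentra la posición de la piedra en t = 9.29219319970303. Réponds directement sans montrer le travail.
La respuesta es 581.107170298582.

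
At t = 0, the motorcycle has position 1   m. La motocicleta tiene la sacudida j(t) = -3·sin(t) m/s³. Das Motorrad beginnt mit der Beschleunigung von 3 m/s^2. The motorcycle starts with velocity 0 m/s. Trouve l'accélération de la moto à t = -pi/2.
Nous devons trouver la primitive de notre équation du jerk j(t) = -3·sin(t) 1 fois. En intégrant le jerk et en utilisant la condition initiale a(0) = 3, nous obtenons a(t) = 3·cos(t). En utilisant a(t) = 3·cos(t) et en substituant t = -pi/2, nous trouvons a = 0.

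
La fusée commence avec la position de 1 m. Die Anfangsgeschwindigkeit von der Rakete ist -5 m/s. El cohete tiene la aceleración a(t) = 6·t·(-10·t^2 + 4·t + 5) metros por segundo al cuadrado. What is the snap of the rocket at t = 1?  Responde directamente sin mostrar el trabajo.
s(1) = -312.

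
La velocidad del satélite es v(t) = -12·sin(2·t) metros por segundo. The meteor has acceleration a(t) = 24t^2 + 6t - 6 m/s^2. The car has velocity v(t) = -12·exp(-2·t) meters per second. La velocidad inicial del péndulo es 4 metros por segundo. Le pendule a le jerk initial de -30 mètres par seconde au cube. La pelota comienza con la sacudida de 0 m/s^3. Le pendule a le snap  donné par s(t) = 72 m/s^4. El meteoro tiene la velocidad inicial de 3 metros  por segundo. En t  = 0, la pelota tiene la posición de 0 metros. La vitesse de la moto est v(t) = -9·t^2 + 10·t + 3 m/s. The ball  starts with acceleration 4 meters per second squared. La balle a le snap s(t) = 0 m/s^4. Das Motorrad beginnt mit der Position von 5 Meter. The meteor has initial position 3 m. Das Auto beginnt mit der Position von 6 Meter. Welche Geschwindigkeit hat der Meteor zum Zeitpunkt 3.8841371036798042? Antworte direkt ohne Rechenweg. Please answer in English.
The answer is 493.739669599407.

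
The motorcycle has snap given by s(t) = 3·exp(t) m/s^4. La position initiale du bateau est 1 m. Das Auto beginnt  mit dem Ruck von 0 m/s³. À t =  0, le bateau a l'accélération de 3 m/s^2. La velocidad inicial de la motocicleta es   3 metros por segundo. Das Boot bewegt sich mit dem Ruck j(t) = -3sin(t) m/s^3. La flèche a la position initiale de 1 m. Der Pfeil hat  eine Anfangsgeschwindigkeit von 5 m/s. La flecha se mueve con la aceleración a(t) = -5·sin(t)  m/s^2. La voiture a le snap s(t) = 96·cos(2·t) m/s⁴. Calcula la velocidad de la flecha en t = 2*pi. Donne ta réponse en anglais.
We need to integrate our acceleration equation a(t) = -5·sin(t) 1 time. Integrating acceleration and using the initial condition v(0) = 5, we get v(t) = 5·cos(t). We have velocity v(t) = 5·cos(t). Substituting t = 2*pi: v(2*pi) = 5.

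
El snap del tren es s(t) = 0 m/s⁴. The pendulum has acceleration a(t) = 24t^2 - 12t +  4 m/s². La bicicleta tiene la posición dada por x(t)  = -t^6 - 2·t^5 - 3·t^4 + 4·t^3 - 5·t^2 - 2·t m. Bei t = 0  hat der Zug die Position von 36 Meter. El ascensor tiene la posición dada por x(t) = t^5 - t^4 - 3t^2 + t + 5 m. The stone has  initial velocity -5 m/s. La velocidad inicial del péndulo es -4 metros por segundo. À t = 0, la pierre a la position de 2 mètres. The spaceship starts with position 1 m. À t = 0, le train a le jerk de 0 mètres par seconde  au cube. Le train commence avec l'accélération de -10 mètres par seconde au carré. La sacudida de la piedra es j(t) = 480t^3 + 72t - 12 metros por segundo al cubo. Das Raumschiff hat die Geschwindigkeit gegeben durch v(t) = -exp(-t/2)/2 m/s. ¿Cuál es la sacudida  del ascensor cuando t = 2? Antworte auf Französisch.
En partant de la position x(t) = t^5 - t^4 - 3·t^2 + t + 5, nous prenons 3 dérivées. En dérivant la position, nous obtenons la vitesse: v(t) = 5·t^4 - 4·t^3 - 6·t + 1. En dérivant la vitesse, nous obtenons l'accélération: a(t) = 20·t^3 - 12·t^2 - 6. En prenant d/dt de a(t), nous trouvons j(t) = 60·t^2 - 24·t. En utilisant j(t) = 60·t^2 - 24·t et en substituant t = 2, nous trouvons j = 192.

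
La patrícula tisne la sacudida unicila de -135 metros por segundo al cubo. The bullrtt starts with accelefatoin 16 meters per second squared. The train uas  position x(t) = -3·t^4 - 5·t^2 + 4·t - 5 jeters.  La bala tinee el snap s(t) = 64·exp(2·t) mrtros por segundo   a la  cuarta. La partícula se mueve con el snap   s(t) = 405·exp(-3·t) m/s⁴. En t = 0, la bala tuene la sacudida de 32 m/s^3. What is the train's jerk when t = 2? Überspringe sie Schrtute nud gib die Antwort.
The answer is -144.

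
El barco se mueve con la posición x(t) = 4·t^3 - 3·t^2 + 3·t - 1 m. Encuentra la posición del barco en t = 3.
Tenemos la posición x(t) = 4·t^3 - 3·t^2 + 3·t - 1. Sustituyendo t = 3: x(3) = 89.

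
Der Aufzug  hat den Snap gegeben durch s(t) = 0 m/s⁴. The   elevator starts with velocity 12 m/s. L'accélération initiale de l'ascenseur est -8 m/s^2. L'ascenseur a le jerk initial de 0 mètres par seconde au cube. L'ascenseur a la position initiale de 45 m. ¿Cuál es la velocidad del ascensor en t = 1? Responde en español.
Para resolver esto, necesitamos tomar 3 antiderivadas de nuestra ecuación del snap s(t) = 0. Integrando el snap y usando la condición inicial j(0) = 0, obtenemos j(t) = 0. Tomando ∫j(t)dt y aplicando a(0) = -8, encontramos a(t) = -8. Tomando ∫a(t)dt y aplicando v(0) = 12, encontramos v(t) = 12 - 8·t. Tenemos la velocidad v(t) = 12 - 8·t. Sustituyendo t = 1: v(1) = 4.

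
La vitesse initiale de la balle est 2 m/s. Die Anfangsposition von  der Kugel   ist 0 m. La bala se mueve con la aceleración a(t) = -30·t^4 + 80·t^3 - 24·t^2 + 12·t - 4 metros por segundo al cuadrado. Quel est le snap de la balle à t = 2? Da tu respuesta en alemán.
Ausgehend von der Beschleunigung a(t) = -30·t^4 + 80·t^3 - 24·t^2 + 12·t - 4, nehmen wir 2 Ableitungen. Durch Ableiten von der Beschleunigung erhalten wir den Ruck: j(t) = -120·t^3 + 240·t^2 - 48·t + 12. Durch Ableiten von dem Ruck erhalten wir den Snap: s(t) = -360·t^2 + 480·t - 48. Mit s(t) = -360·t^2 + 480·t - 48 und Einsetzen von t = 2, finden wir s = -528.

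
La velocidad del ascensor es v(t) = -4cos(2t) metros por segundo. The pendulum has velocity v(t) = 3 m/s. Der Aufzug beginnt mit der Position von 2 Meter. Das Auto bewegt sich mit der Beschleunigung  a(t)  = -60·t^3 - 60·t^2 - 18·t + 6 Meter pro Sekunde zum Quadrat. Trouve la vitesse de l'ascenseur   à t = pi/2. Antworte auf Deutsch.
Mit v(t) = -4·cos(2·t) und Einsetzen von t = pi/2, finden wir v = 4.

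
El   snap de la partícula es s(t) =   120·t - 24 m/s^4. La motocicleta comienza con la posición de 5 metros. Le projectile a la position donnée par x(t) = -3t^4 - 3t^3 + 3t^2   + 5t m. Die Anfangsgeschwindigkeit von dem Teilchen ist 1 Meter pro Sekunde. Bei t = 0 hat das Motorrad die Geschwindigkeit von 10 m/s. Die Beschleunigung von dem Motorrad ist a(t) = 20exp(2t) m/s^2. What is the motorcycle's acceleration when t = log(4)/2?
Using a(t) = 20·exp(2·t) and substituting t = log(4)/2, we find a = 80.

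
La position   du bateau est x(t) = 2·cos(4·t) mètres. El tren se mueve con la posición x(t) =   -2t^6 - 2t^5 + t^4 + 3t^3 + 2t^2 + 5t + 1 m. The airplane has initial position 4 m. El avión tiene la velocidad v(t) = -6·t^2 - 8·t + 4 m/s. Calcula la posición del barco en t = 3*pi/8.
Usando x(t) = 2·cos(4·t) y sustituyendo t = 3*pi/8, encontramos x = 0.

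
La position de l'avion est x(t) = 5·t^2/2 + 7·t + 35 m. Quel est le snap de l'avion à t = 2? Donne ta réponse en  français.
Nous devons dériver notre équation de la position x(t) = 5·t^2/2 + 7·t + 35 4 fois. La dérivée de la position donne la vitesse: v(t) = 5·t + 7. En prenant d/dt de v(t), nous trouvons a(t) = 5. En dérivant l'accélération, nous obtenons le jerk: j(t) = 0. En prenant d/dt de j(t), nous trouvons s(t) = 0. En utilisant s(t) = 0 et en substituant t = 2, nous trouvons s = 0.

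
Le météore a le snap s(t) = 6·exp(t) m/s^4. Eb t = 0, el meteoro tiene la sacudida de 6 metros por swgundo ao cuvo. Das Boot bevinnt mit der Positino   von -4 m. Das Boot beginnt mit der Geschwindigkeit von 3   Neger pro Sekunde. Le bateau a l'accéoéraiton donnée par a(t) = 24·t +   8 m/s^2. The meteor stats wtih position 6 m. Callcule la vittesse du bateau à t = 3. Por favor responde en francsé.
Pour résoudre ceci, nous devons prendre 1 intégrale de notre équation de l'accélération a(t) = 24·t + 8. En intégrant l'accélération et en utilisant la condition initiale v(0) = 3, nous obtenons v(t) = 12·t^2 + 8·t + 3. En utilisant v(t) = 12·t^2 + 8·t + 3 et en substituant t = 3, nous trouvons v = 135.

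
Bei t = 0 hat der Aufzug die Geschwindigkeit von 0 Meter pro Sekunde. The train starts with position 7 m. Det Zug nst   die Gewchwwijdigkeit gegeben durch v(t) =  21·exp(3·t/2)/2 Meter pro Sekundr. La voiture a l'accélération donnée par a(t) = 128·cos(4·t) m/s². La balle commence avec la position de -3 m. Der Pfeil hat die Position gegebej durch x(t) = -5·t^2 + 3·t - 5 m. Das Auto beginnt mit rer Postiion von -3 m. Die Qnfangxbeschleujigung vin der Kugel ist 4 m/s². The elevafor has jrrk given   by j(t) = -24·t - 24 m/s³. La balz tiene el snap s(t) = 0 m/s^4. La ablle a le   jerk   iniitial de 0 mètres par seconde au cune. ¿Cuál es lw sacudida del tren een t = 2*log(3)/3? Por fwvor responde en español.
Partiendo de la velocidad v(t) = 21·exp(3·t/2)/2, tomamos 2 derivadas. La derivada de la velocidad da la aceleración: a(t) = 63·exp(3·t/2)/4. La derivada de la aceleración da la sacudida: j(t) = 189·exp(3·t/2)/8. Tenemos la sacudida j(t) = 189·exp(3·t/2)/8. Sustituyendo t = 2*log(3)/3: j(2*log(3)/3) = 567/8.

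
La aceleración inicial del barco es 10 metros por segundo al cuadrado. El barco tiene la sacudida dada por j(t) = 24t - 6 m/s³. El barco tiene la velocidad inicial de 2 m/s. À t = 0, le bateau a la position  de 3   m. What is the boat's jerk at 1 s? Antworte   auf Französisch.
De l'équation du jerk j(t) = 24·t - 6, nous substituons t = 1 pour obtenir j = 18.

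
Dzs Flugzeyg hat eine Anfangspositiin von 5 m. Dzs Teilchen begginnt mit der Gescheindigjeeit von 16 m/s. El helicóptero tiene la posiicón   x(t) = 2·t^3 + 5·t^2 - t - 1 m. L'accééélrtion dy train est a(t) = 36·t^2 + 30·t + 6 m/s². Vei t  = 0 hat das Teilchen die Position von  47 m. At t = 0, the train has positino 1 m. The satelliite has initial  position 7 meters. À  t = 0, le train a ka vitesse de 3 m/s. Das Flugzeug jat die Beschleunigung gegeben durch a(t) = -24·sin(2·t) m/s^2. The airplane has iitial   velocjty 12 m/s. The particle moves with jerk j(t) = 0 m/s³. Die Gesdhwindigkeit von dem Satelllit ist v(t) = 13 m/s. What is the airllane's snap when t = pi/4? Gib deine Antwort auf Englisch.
To solve this, we need to take 2 derivatives of our acceleration equation a(t) = -24·sin(2·t). Taking d/dt of a(t), we find j(t) = -48·cos(2·t). Taking d/dt of j(t), we find s(t) = 96·sin(2·t). From the given snap equation s(t) = 96·sin(2·t), we substitute t = pi/4 to get s = 96.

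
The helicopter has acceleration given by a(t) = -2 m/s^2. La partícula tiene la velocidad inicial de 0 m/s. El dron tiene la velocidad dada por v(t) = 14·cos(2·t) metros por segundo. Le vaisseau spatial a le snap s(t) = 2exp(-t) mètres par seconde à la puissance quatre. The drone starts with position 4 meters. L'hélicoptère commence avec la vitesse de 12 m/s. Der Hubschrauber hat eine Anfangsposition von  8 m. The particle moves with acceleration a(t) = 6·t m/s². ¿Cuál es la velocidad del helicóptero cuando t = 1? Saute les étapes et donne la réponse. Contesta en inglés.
At t = 1, v = 10.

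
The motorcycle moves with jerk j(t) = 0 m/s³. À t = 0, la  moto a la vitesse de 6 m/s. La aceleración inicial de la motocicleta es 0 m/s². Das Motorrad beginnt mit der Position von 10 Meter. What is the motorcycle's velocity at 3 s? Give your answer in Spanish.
Para resolver esto, necesitamos tomar 2 integrales de nuestra ecuación de la sacudida j(t) = 0. La antiderivada de la sacudida es la aceleración. Usando a(0) = 0, obtenemos a(t) = 0. La integral de la aceleración, con v(0) = 6, da la velocidad: v(t) = 6. De la ecuación de la velocidad v(t) = 6, sustituimos t = 3 para obtener v = 6.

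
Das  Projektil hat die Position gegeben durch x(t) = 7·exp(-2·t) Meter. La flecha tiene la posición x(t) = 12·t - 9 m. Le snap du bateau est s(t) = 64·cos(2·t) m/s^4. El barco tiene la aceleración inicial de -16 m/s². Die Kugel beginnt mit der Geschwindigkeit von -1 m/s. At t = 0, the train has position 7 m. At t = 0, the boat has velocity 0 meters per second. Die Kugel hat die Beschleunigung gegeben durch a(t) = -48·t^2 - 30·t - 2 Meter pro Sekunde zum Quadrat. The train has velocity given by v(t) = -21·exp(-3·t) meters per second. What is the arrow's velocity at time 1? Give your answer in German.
Wir müssen unsere Gleichung für die Position x(t) = 12·t - 9 1-mal ableiten. Durch Ableiten von der Position erhalten wir die Geschwindigkeit: v(t) = 12. Aus der Gleichung für die Geschwindigkeit v(t) = 12, setzen wir t = 1 ein und erhalten v = 12.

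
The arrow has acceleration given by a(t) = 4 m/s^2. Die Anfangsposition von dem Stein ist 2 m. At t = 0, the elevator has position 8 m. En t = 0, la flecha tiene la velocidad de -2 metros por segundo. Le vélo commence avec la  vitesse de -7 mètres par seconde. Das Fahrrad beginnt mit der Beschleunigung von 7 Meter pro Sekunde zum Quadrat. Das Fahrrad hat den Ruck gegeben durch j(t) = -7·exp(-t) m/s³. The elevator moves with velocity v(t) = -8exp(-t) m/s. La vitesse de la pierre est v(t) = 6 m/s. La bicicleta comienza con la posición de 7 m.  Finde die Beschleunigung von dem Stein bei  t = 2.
Ausgehend von der Geschwindigkeit v(t) = 6, nehmen wir 1 Ableitung. Mit d/dt von v(t) finden wir a(t) = 0. Wir haben die Beschleunigung a(t) = 0. Durch Einsetzen von t = 2: a(2) = 0.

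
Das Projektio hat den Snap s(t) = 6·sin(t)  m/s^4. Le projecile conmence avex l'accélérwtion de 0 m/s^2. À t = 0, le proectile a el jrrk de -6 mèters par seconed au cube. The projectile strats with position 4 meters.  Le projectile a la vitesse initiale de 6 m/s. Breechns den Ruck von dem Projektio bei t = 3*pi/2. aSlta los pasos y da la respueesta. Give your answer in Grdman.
Der Ruck bei t = 3*pi/2 ist j = 0.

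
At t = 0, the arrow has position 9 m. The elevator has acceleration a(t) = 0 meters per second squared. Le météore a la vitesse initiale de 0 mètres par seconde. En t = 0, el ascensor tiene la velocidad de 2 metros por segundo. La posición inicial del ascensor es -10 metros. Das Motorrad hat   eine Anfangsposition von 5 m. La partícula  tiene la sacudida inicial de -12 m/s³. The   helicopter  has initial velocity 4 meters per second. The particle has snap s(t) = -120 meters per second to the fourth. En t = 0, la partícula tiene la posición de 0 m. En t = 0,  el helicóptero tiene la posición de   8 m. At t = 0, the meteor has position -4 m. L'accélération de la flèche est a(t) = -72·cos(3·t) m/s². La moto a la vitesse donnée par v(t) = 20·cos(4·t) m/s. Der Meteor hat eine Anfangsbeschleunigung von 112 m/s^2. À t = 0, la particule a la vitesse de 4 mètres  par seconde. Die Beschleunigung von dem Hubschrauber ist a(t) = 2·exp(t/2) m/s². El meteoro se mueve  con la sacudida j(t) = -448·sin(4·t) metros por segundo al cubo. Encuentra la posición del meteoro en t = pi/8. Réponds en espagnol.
Necesitamos integrar nuestra ecuación de la sacudida j(t) = -448·sin(4·t) 3 veces. Integrando la sacudida y usando la condición inicial a(0) = 112, obtenemos a(t) = 112·cos(4·t). La integral de la aceleración, con v(0) = 0, da la velocidad: v(t) = 28·sin(4·t). Tomando ∫v(t)dt y aplicando x(0) = -4, encontramos x(t) = 3 - 7·cos(4·t). Tenemos la posición x(t) = 3 - 7·cos(4·t). Sustituyendo t = pi/8: x(pi/8) = 3.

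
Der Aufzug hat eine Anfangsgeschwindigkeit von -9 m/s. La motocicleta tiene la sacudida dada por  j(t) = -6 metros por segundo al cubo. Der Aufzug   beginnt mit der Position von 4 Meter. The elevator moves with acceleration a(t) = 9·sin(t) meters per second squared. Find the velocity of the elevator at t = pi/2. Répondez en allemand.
Ausgehend von der Beschleunigung a(t) = 9·sin(t), nehmen wir 1 Integral. Mit ∫a(t)dt und Anwendung von v(0) = -9, finden wir v(t) = -9·cos(t). Aus der Gleichung für die Geschwindigkeit v(t) = -9·cos(t), setzen wir t = pi/2 ein und erhalten v = 0.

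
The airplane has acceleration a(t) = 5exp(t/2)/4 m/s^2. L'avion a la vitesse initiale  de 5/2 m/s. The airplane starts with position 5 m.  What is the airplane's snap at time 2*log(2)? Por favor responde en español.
Debemos derivar nuestra ecuación de la aceleración a(t) = 5·exp(t/2)/4 2 veces. La derivada de la aceleración da la sacudida: j(t) = 5·exp(t/2)/8. Tomando d/dt de j(t), encontramos s(t) = 5·exp(t/2)/16. Tenemos el snap s(t) = 5·exp(t/2)/16. Sustituyendo t = 2*log(2): s(2*log(2)) = 5/8.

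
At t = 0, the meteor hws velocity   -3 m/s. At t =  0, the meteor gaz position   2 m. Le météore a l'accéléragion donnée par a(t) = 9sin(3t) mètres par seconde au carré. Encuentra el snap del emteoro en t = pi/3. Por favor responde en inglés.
We must differentiate our acceleration equation a(t) = 9·sin(3·t) 2 times. Taking d/dt of a(t), we find j(t) = 27·cos(3·t). Taking d/dt of j(t), we find s(t) = -81·sin(3·t). We have snap s(t) = -81·sin(3·t). Substituting t = pi/3: s(pi/3) = 0.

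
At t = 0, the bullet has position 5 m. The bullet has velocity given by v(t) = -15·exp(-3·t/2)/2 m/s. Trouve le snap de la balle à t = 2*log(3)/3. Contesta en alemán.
Um dies zu lösen, müssen wir 3 Ableitungen unserer Gleichung für die Geschwindigkeit v(t) = -15·exp(-3·t/2)/2 nehmen. Durch Ableiten von der Geschwindigkeit erhalten wir die Beschleunigung: a(t) = 45·exp(-3·t/2)/4. Die Ableitung von der Beschleunigung ergibt den Ruck: j(t) = -135·exp(-3·t/2)/8. Mit d/dt von j(t) finden wir s(t) = 405·exp(-3·t/2)/16. Aus der Gleichung für den Snap s(t) = 405·exp(-3·t/2)/16, setzen wir t = 2*log(3)/3 ein und erhalten s = 135/16.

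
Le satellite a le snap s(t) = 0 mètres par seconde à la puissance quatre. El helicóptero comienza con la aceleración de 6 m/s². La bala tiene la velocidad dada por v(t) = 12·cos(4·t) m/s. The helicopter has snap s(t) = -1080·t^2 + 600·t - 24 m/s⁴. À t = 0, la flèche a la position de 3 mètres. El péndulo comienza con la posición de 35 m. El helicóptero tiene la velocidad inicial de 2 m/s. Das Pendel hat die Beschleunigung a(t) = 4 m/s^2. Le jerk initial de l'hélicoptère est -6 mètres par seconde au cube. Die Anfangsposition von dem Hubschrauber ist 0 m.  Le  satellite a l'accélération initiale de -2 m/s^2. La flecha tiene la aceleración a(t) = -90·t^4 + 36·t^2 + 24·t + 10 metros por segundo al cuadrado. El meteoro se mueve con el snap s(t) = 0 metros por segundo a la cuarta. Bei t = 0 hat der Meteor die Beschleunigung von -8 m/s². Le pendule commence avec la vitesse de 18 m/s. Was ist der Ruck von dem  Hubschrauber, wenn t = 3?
Ausgehend von dem Snap s(t) = -1080·t^2 + 600·t - 24, nehmen wir 1 Stammfunktion. Die Stammfunktion von dem Snap, mit j(0) = -6, ergibt den Ruck: j(t) = -360·t^3 + 300·t^2 - 24·t - 6. Mit j(t) = -360·t^3 + 300·t^2 - 24·t - 6 und Einsetzen von t = 3, finden wir j = -7098.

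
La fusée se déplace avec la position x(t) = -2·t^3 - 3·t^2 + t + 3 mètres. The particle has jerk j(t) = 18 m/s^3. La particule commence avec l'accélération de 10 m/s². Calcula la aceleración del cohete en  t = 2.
Debemos derivar nuestra ecuación de la posición x(t) = -2·t^3 - 3·t^2 + t + 3 2 veces. Derivando la posición, obtenemos la velocidad: v(t) = -6·t^2 - 6·t + 1. Derivando la velocidad, obtenemos la aceleración: a(t) = -12·t - 6. Usando a(t) = -12·t - 6 y sustituyendo t = 2, encontramos a = -30.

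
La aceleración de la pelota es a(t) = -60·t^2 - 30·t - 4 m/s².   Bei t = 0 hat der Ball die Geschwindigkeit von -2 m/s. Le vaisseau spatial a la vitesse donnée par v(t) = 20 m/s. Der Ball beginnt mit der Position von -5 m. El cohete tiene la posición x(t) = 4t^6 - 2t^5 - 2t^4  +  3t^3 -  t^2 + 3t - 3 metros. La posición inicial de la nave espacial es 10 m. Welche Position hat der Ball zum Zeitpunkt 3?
Ausgehend von der Beschleunigung a(t) = -60·t^2 - 30·t - 4, nehmen wir 2 Integrale. Das Integral von der Beschleunigung ist die Geschwindigkeit. Mit v(0) = -2 erhalten wir v(t) = -20·t^3 - 15·t^2 - 4·t - 2. Durch Integration von der Geschwindigkeit und Verwendung der Anfangsbedingung x(0) = -5, erhalten wir x(t) = -5·t^4 - 5·t^3 - 2·t^2 - 2·t - 5. Aus der Gleichung für die Position x(t) = -5·t^4 - 5·t^3 - 2·t^2 - 2·t - 5, setzen wir t = 3 ein und erhalten x = -569.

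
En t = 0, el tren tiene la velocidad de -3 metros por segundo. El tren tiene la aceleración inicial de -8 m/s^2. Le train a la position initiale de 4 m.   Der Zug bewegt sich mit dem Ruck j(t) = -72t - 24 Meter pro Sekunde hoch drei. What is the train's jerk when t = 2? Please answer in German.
Aus der Gleichung für den Ruck j(t) = -72·t - 24, setzen wir t = 2 ein und erhalten j = -168.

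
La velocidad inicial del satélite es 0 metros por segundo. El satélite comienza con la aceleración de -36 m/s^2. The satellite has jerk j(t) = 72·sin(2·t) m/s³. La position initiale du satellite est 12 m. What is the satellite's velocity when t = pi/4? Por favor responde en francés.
Nous devons intégrer notre équation du jerk j(t) = 72·sin(2·t) 2 fois. En prenant ∫j(t)dt et en appliquant a(0) = -36, nous trouvons a(t) = -36·cos(2·t). La primitive de l'accélération est la vitesse. En utilisant v(0) = 0, nous obtenons v(t) = -18·sin(2·t). Nous avons la vitesse v(t) = -18·sin(2·t). En substituant t = pi/4: v(pi/4) = -18.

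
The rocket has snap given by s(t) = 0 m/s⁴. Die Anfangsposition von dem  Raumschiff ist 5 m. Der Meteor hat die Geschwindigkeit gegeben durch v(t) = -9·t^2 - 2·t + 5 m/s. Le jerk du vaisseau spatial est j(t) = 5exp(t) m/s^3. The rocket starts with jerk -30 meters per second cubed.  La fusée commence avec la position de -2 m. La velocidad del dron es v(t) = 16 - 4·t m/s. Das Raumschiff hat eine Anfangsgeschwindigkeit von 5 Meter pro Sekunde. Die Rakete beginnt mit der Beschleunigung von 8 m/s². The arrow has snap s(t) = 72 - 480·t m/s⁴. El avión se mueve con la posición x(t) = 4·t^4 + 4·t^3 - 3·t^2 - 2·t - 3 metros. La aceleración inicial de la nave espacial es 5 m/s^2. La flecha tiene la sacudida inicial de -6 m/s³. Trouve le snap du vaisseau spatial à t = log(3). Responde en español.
Para resolver esto, necesitamos tomar 1 derivada de nuestra ecuación de la sacudida j(t) = 5·exp(t). Derivando la sacudida, obtenemos el snap: s(t) = 5·exp(t). Tenemos el snap s(t) = 5·exp(t). Sustituyendo t = log(3): s(log(3)) = 15.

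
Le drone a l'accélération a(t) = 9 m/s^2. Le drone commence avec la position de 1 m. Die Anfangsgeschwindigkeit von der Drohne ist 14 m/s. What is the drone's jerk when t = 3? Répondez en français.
Pour résoudre ceci, nous devons prendre 1 dérivée de notre équation de l'accélération a(t) = 9. En prenant d/dt de a(t), nous trouvons j(t) = 0. De l'équation du jerk j(t) = 0, nous substituons t = 3 pour obtenir j = 0.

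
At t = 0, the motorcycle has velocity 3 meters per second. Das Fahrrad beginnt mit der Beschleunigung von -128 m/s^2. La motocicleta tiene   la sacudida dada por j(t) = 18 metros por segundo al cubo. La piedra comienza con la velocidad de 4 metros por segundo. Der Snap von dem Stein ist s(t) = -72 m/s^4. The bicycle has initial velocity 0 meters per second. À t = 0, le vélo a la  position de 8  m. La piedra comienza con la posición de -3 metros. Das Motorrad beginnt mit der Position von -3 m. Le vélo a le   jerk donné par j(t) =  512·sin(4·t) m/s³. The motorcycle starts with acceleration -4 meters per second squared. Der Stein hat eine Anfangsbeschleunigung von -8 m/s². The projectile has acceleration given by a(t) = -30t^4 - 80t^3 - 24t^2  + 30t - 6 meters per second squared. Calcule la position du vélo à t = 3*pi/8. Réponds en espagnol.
Necesitamos integrar nuestra ecuación de la sacudida j(t) = 512·sin(4·t) 3 veces. La antiderivada de la sacudida es la aceleración. Usando a(0) = -128, obtenemos a(t) = -128·cos(4·t). La antiderivada de la aceleración, con v(0) = 0, da la velocidad: v(t) = -32·sin(4·t). Integrando la velocidad y usando la condición inicial x(0) = 8, obtenemos x(t) = 8·cos(4·t). De la ecuación de la posición x(t) = 8·cos(4·t), sustituimos t = 3*pi/8 para obtener x = 0.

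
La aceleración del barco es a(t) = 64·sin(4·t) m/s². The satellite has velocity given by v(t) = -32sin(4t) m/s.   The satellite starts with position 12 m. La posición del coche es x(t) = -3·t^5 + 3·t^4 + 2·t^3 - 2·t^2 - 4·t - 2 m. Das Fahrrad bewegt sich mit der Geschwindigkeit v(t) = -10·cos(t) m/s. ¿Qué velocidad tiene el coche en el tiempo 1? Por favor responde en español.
Debemos derivar nuestra ecuación de la posición x(t) = -3·t^5 + 3·t^4 + 2·t^3 - 2·t^2 - 4·t - 2 1 vez. Derivando la posición, obtenemos la velocidad: v(t) = -15·t^4 + 12·t^3 + 6·t^2 - 4·t - 4. Usando v(t) = -15·t^4 + 12·t^3 + 6·t^2 - 4·t - 4 y sustituyendo t = 1, encontramos v = -5.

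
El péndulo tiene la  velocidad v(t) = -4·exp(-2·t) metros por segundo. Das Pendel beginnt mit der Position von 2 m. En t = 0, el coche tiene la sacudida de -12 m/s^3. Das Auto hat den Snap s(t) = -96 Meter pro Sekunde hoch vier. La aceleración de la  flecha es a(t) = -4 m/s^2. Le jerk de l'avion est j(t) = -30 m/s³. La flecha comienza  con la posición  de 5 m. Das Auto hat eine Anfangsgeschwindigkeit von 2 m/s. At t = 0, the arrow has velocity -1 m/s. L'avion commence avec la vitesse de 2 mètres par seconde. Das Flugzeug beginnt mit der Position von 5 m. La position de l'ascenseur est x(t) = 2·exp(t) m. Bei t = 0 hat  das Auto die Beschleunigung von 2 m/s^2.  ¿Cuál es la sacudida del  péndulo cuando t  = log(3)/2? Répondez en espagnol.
Partiendo de la velocidad v(t) = -4·exp(-2·t), tomamos 2 derivadas. La derivada de la velocidad da la aceleración: a(t) = 8·exp(-2·t). La derivada de la aceleración da la sacudida: j(t) = -16·exp(-2·t). Usando j(t) = -16·exp(-2·t) y sustituyendo t = log(3)/2, encontramos j = -16/3.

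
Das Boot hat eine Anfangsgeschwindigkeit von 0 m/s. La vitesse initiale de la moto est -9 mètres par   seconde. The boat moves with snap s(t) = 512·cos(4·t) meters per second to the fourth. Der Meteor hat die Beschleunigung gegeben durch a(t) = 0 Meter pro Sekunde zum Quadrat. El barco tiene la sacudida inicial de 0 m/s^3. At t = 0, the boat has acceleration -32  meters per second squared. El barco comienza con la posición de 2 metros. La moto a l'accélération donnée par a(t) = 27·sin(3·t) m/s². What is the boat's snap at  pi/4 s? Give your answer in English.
Using s(t) = 512·cos(4·t) and substituting t = pi/4, we find s = -512.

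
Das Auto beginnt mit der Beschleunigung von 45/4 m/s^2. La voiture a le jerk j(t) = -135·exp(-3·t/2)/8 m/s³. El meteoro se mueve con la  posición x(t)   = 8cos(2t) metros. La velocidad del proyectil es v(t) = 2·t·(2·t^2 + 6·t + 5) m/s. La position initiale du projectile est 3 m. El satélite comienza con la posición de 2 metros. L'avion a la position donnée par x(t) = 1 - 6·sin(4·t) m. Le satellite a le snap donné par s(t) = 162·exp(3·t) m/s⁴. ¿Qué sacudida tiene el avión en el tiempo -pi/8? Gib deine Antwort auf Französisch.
Nous devons dériver notre équation de la position x(t) = 1 - 6·sin(4·t) 3 fois. La dérivée de la position donne la vitesse: v(t) = -24·cos(4·t). La dérivée de la vitesse donne l'accélération: a(t) = 96·sin(4·t). En dérivant l'accélération, nous obtenons le jerk: j(t) = 384·cos(4·t). Nous avons le jerk j(t) = 384·cos(4·t). En substituant t = -pi/8: j(-pi/8) = 0.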